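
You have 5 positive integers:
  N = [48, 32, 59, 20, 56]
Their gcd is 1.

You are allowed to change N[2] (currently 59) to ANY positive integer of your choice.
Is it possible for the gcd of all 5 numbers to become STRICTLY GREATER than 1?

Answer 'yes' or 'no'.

Answer: yes

Derivation:
Current gcd = 1
gcd of all OTHER numbers (without N[2]=59): gcd([48, 32, 20, 56]) = 4
The new gcd after any change is gcd(4, new_value).
This can be at most 4.
Since 4 > old gcd 1, the gcd CAN increase (e.g., set N[2] = 4).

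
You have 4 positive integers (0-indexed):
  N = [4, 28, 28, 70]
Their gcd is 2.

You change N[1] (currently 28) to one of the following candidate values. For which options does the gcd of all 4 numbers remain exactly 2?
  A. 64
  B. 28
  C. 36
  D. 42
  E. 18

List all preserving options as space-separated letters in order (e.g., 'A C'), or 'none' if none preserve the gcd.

Answer: A B C D E

Derivation:
Old gcd = 2; gcd of others (without N[1]) = 2
New gcd for candidate v: gcd(2, v). Preserves old gcd iff gcd(2, v) = 2.
  Option A: v=64, gcd(2,64)=2 -> preserves
  Option B: v=28, gcd(2,28)=2 -> preserves
  Option C: v=36, gcd(2,36)=2 -> preserves
  Option D: v=42, gcd(2,42)=2 -> preserves
  Option E: v=18, gcd(2,18)=2 -> preserves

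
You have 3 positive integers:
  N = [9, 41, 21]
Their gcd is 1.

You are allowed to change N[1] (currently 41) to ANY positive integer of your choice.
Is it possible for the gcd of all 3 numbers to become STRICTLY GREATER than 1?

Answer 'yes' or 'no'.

Answer: yes

Derivation:
Current gcd = 1
gcd of all OTHER numbers (without N[1]=41): gcd([9, 21]) = 3
The new gcd after any change is gcd(3, new_value).
This can be at most 3.
Since 3 > old gcd 1, the gcd CAN increase (e.g., set N[1] = 3).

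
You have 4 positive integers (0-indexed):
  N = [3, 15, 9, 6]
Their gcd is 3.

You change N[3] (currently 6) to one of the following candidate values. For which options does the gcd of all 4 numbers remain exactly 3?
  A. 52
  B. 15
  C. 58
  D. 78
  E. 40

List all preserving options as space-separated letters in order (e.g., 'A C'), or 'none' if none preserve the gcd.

Answer: B D

Derivation:
Old gcd = 3; gcd of others (without N[3]) = 3
New gcd for candidate v: gcd(3, v). Preserves old gcd iff gcd(3, v) = 3.
  Option A: v=52, gcd(3,52)=1 -> changes
  Option B: v=15, gcd(3,15)=3 -> preserves
  Option C: v=58, gcd(3,58)=1 -> changes
  Option D: v=78, gcd(3,78)=3 -> preserves
  Option E: v=40, gcd(3,40)=1 -> changes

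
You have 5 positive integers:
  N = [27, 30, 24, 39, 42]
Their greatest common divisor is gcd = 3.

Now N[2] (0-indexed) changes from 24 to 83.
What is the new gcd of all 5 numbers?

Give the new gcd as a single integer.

Numbers: [27, 30, 24, 39, 42], gcd = 3
Change: index 2, 24 -> 83
gcd of the OTHER numbers (without index 2): gcd([27, 30, 39, 42]) = 3
New gcd = gcd(g_others, new_val) = gcd(3, 83) = 1

Answer: 1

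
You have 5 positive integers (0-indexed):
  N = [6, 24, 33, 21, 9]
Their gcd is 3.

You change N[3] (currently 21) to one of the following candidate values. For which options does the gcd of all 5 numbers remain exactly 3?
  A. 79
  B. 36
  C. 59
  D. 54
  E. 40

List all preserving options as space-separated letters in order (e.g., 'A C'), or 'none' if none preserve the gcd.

Answer: B D

Derivation:
Old gcd = 3; gcd of others (without N[3]) = 3
New gcd for candidate v: gcd(3, v). Preserves old gcd iff gcd(3, v) = 3.
  Option A: v=79, gcd(3,79)=1 -> changes
  Option B: v=36, gcd(3,36)=3 -> preserves
  Option C: v=59, gcd(3,59)=1 -> changes
  Option D: v=54, gcd(3,54)=3 -> preserves
  Option E: v=40, gcd(3,40)=1 -> changes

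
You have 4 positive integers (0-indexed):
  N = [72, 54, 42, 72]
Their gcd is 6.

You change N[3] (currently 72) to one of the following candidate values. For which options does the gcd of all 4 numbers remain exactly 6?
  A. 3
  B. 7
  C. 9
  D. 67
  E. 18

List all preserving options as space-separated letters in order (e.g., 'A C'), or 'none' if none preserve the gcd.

Old gcd = 6; gcd of others (without N[3]) = 6
New gcd for candidate v: gcd(6, v). Preserves old gcd iff gcd(6, v) = 6.
  Option A: v=3, gcd(6,3)=3 -> changes
  Option B: v=7, gcd(6,7)=1 -> changes
  Option C: v=9, gcd(6,9)=3 -> changes
  Option D: v=67, gcd(6,67)=1 -> changes
  Option E: v=18, gcd(6,18)=6 -> preserves

Answer: E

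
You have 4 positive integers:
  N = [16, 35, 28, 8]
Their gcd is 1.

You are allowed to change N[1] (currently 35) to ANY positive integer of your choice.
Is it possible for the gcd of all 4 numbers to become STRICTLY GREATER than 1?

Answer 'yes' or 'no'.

Answer: yes

Derivation:
Current gcd = 1
gcd of all OTHER numbers (without N[1]=35): gcd([16, 28, 8]) = 4
The new gcd after any change is gcd(4, new_value).
This can be at most 4.
Since 4 > old gcd 1, the gcd CAN increase (e.g., set N[1] = 4).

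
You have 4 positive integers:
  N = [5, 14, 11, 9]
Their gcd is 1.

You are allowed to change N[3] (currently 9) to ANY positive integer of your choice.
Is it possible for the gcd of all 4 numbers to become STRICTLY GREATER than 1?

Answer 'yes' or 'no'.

Current gcd = 1
gcd of all OTHER numbers (without N[3]=9): gcd([5, 14, 11]) = 1
The new gcd after any change is gcd(1, new_value).
This can be at most 1.
Since 1 = old gcd 1, the gcd can only stay the same or decrease.

Answer: no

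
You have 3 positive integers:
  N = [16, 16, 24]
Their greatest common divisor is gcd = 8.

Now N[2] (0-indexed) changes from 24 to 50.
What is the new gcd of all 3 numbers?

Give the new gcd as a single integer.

Answer: 2

Derivation:
Numbers: [16, 16, 24], gcd = 8
Change: index 2, 24 -> 50
gcd of the OTHER numbers (without index 2): gcd([16, 16]) = 16
New gcd = gcd(g_others, new_val) = gcd(16, 50) = 2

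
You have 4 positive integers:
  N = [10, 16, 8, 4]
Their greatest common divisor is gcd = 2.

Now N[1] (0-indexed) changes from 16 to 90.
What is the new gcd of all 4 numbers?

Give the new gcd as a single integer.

Answer: 2

Derivation:
Numbers: [10, 16, 8, 4], gcd = 2
Change: index 1, 16 -> 90
gcd of the OTHER numbers (without index 1): gcd([10, 8, 4]) = 2
New gcd = gcd(g_others, new_val) = gcd(2, 90) = 2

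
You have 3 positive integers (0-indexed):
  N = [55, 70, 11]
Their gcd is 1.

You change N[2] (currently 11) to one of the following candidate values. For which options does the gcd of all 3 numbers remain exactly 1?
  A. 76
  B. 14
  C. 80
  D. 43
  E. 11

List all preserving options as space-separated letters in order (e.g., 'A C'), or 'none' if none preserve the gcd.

Old gcd = 1; gcd of others (without N[2]) = 5
New gcd for candidate v: gcd(5, v). Preserves old gcd iff gcd(5, v) = 1.
  Option A: v=76, gcd(5,76)=1 -> preserves
  Option B: v=14, gcd(5,14)=1 -> preserves
  Option C: v=80, gcd(5,80)=5 -> changes
  Option D: v=43, gcd(5,43)=1 -> preserves
  Option E: v=11, gcd(5,11)=1 -> preserves

Answer: A B D E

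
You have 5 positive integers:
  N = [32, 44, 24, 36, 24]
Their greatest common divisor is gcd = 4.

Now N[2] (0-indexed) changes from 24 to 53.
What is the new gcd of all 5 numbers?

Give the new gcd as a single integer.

Numbers: [32, 44, 24, 36, 24], gcd = 4
Change: index 2, 24 -> 53
gcd of the OTHER numbers (without index 2): gcd([32, 44, 36, 24]) = 4
New gcd = gcd(g_others, new_val) = gcd(4, 53) = 1

Answer: 1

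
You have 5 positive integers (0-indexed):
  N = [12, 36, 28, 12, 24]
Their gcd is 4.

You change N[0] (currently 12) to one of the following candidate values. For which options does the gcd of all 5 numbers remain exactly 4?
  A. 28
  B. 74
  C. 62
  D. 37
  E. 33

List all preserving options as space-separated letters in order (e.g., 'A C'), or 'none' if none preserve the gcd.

Answer: A

Derivation:
Old gcd = 4; gcd of others (without N[0]) = 4
New gcd for candidate v: gcd(4, v). Preserves old gcd iff gcd(4, v) = 4.
  Option A: v=28, gcd(4,28)=4 -> preserves
  Option B: v=74, gcd(4,74)=2 -> changes
  Option C: v=62, gcd(4,62)=2 -> changes
  Option D: v=37, gcd(4,37)=1 -> changes
  Option E: v=33, gcd(4,33)=1 -> changes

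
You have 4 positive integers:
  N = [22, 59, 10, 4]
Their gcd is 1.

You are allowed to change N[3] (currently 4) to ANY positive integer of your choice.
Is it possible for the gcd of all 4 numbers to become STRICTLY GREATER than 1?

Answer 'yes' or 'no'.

Current gcd = 1
gcd of all OTHER numbers (without N[3]=4): gcd([22, 59, 10]) = 1
The new gcd after any change is gcd(1, new_value).
This can be at most 1.
Since 1 = old gcd 1, the gcd can only stay the same or decrease.

Answer: no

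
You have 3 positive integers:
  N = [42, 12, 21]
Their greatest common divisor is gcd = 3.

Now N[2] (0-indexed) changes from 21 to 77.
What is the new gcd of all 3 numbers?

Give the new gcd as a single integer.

Numbers: [42, 12, 21], gcd = 3
Change: index 2, 21 -> 77
gcd of the OTHER numbers (without index 2): gcd([42, 12]) = 6
New gcd = gcd(g_others, new_val) = gcd(6, 77) = 1

Answer: 1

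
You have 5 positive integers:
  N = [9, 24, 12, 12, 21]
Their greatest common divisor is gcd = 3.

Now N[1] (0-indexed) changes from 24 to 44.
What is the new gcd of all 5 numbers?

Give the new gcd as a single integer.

Numbers: [9, 24, 12, 12, 21], gcd = 3
Change: index 1, 24 -> 44
gcd of the OTHER numbers (without index 1): gcd([9, 12, 12, 21]) = 3
New gcd = gcd(g_others, new_val) = gcd(3, 44) = 1

Answer: 1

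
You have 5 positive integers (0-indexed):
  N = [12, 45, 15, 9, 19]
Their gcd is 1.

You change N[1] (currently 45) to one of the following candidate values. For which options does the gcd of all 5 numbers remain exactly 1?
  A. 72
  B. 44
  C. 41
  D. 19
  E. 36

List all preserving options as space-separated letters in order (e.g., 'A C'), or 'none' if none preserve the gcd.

Answer: A B C D E

Derivation:
Old gcd = 1; gcd of others (without N[1]) = 1
New gcd for candidate v: gcd(1, v). Preserves old gcd iff gcd(1, v) = 1.
  Option A: v=72, gcd(1,72)=1 -> preserves
  Option B: v=44, gcd(1,44)=1 -> preserves
  Option C: v=41, gcd(1,41)=1 -> preserves
  Option D: v=19, gcd(1,19)=1 -> preserves
  Option E: v=36, gcd(1,36)=1 -> preserves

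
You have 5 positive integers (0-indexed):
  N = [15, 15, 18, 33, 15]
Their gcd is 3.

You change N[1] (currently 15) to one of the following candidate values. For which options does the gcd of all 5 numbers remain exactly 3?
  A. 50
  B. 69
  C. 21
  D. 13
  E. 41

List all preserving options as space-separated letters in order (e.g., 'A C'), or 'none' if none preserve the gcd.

Old gcd = 3; gcd of others (without N[1]) = 3
New gcd for candidate v: gcd(3, v). Preserves old gcd iff gcd(3, v) = 3.
  Option A: v=50, gcd(3,50)=1 -> changes
  Option B: v=69, gcd(3,69)=3 -> preserves
  Option C: v=21, gcd(3,21)=3 -> preserves
  Option D: v=13, gcd(3,13)=1 -> changes
  Option E: v=41, gcd(3,41)=1 -> changes

Answer: B C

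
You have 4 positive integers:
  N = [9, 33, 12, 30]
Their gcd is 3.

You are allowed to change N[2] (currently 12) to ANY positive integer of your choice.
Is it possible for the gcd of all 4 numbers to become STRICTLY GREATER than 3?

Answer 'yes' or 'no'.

Answer: no

Derivation:
Current gcd = 3
gcd of all OTHER numbers (without N[2]=12): gcd([9, 33, 30]) = 3
The new gcd after any change is gcd(3, new_value).
This can be at most 3.
Since 3 = old gcd 3, the gcd can only stay the same or decrease.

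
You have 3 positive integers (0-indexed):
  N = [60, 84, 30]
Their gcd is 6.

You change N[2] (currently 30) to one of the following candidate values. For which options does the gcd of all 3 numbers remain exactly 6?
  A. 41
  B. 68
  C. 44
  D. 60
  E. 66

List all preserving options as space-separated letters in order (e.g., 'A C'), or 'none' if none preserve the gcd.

Old gcd = 6; gcd of others (without N[2]) = 12
New gcd for candidate v: gcd(12, v). Preserves old gcd iff gcd(12, v) = 6.
  Option A: v=41, gcd(12,41)=1 -> changes
  Option B: v=68, gcd(12,68)=4 -> changes
  Option C: v=44, gcd(12,44)=4 -> changes
  Option D: v=60, gcd(12,60)=12 -> changes
  Option E: v=66, gcd(12,66)=6 -> preserves

Answer: E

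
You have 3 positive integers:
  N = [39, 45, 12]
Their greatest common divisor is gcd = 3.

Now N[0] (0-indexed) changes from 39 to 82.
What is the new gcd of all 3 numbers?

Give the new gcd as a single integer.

Answer: 1

Derivation:
Numbers: [39, 45, 12], gcd = 3
Change: index 0, 39 -> 82
gcd of the OTHER numbers (without index 0): gcd([45, 12]) = 3
New gcd = gcd(g_others, new_val) = gcd(3, 82) = 1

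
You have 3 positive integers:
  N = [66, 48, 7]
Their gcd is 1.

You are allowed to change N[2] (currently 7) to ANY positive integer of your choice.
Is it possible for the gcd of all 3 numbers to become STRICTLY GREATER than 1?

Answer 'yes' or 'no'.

Current gcd = 1
gcd of all OTHER numbers (without N[2]=7): gcd([66, 48]) = 6
The new gcd after any change is gcd(6, new_value).
This can be at most 6.
Since 6 > old gcd 1, the gcd CAN increase (e.g., set N[2] = 6).

Answer: yes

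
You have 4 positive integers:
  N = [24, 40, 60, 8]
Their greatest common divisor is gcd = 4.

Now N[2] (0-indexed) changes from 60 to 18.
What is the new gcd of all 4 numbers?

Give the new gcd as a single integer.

Answer: 2

Derivation:
Numbers: [24, 40, 60, 8], gcd = 4
Change: index 2, 60 -> 18
gcd of the OTHER numbers (without index 2): gcd([24, 40, 8]) = 8
New gcd = gcd(g_others, new_val) = gcd(8, 18) = 2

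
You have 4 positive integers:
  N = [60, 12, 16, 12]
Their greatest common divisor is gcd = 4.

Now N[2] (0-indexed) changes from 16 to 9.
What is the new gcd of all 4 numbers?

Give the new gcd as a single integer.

Numbers: [60, 12, 16, 12], gcd = 4
Change: index 2, 16 -> 9
gcd of the OTHER numbers (without index 2): gcd([60, 12, 12]) = 12
New gcd = gcd(g_others, new_val) = gcd(12, 9) = 3

Answer: 3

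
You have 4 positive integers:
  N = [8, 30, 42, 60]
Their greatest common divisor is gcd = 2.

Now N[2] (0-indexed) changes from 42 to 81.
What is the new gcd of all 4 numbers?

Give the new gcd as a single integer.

Numbers: [8, 30, 42, 60], gcd = 2
Change: index 2, 42 -> 81
gcd of the OTHER numbers (without index 2): gcd([8, 30, 60]) = 2
New gcd = gcd(g_others, new_val) = gcd(2, 81) = 1

Answer: 1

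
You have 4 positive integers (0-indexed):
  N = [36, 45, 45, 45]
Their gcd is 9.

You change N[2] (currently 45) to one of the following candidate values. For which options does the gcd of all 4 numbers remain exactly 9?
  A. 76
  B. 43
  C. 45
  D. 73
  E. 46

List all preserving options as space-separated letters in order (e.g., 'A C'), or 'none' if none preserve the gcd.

Answer: C

Derivation:
Old gcd = 9; gcd of others (without N[2]) = 9
New gcd for candidate v: gcd(9, v). Preserves old gcd iff gcd(9, v) = 9.
  Option A: v=76, gcd(9,76)=1 -> changes
  Option B: v=43, gcd(9,43)=1 -> changes
  Option C: v=45, gcd(9,45)=9 -> preserves
  Option D: v=73, gcd(9,73)=1 -> changes
  Option E: v=46, gcd(9,46)=1 -> changes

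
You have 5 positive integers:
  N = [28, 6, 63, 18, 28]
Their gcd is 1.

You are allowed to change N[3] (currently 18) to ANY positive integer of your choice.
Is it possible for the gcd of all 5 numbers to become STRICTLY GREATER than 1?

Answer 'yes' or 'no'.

Current gcd = 1
gcd of all OTHER numbers (without N[3]=18): gcd([28, 6, 63, 28]) = 1
The new gcd after any change is gcd(1, new_value).
This can be at most 1.
Since 1 = old gcd 1, the gcd can only stay the same or decrease.

Answer: no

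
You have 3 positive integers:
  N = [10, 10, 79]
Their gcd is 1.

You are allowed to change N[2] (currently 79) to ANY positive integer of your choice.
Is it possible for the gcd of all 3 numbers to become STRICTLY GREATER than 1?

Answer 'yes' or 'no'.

Current gcd = 1
gcd of all OTHER numbers (without N[2]=79): gcd([10, 10]) = 10
The new gcd after any change is gcd(10, new_value).
This can be at most 10.
Since 10 > old gcd 1, the gcd CAN increase (e.g., set N[2] = 10).

Answer: yes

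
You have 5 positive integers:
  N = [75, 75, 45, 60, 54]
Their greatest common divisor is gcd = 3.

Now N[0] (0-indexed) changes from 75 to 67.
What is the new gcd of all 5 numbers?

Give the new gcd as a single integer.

Numbers: [75, 75, 45, 60, 54], gcd = 3
Change: index 0, 75 -> 67
gcd of the OTHER numbers (without index 0): gcd([75, 45, 60, 54]) = 3
New gcd = gcd(g_others, new_val) = gcd(3, 67) = 1

Answer: 1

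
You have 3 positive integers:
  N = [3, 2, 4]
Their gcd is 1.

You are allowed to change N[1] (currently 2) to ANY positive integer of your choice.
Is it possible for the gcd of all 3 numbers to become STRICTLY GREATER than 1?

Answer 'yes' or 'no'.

Answer: no

Derivation:
Current gcd = 1
gcd of all OTHER numbers (without N[1]=2): gcd([3, 4]) = 1
The new gcd after any change is gcd(1, new_value).
This can be at most 1.
Since 1 = old gcd 1, the gcd can only stay the same or decrease.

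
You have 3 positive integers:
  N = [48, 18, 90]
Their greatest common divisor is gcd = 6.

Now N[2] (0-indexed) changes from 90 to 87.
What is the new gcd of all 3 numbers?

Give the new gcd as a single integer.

Answer: 3

Derivation:
Numbers: [48, 18, 90], gcd = 6
Change: index 2, 90 -> 87
gcd of the OTHER numbers (without index 2): gcd([48, 18]) = 6
New gcd = gcd(g_others, new_val) = gcd(6, 87) = 3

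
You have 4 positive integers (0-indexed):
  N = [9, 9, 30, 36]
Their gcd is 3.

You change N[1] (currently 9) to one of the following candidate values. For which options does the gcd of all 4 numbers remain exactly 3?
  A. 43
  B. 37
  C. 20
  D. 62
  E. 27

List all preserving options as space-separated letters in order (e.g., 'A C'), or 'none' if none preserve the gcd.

Old gcd = 3; gcd of others (without N[1]) = 3
New gcd for candidate v: gcd(3, v). Preserves old gcd iff gcd(3, v) = 3.
  Option A: v=43, gcd(3,43)=1 -> changes
  Option B: v=37, gcd(3,37)=1 -> changes
  Option C: v=20, gcd(3,20)=1 -> changes
  Option D: v=62, gcd(3,62)=1 -> changes
  Option E: v=27, gcd(3,27)=3 -> preserves

Answer: E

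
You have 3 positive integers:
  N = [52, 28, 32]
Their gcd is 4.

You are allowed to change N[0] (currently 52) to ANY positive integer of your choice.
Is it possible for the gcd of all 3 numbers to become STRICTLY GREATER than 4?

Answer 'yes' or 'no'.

Answer: no

Derivation:
Current gcd = 4
gcd of all OTHER numbers (without N[0]=52): gcd([28, 32]) = 4
The new gcd after any change is gcd(4, new_value).
This can be at most 4.
Since 4 = old gcd 4, the gcd can only stay the same or decrease.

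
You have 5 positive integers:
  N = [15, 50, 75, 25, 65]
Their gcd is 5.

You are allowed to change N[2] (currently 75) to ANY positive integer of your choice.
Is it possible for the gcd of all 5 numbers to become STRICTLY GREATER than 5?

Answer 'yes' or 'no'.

Answer: no

Derivation:
Current gcd = 5
gcd of all OTHER numbers (without N[2]=75): gcd([15, 50, 25, 65]) = 5
The new gcd after any change is gcd(5, new_value).
This can be at most 5.
Since 5 = old gcd 5, the gcd can only stay the same or decrease.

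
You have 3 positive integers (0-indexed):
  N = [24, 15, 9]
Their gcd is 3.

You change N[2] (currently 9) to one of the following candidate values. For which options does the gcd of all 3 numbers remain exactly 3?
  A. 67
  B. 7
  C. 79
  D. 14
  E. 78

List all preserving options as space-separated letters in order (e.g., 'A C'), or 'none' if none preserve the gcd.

Old gcd = 3; gcd of others (without N[2]) = 3
New gcd for candidate v: gcd(3, v). Preserves old gcd iff gcd(3, v) = 3.
  Option A: v=67, gcd(3,67)=1 -> changes
  Option B: v=7, gcd(3,7)=1 -> changes
  Option C: v=79, gcd(3,79)=1 -> changes
  Option D: v=14, gcd(3,14)=1 -> changes
  Option E: v=78, gcd(3,78)=3 -> preserves

Answer: E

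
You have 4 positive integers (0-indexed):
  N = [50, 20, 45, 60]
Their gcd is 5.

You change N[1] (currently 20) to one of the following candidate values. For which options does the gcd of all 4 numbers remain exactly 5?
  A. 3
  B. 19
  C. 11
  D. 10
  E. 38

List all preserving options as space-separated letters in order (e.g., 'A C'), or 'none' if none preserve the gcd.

Old gcd = 5; gcd of others (without N[1]) = 5
New gcd for candidate v: gcd(5, v). Preserves old gcd iff gcd(5, v) = 5.
  Option A: v=3, gcd(5,3)=1 -> changes
  Option B: v=19, gcd(5,19)=1 -> changes
  Option C: v=11, gcd(5,11)=1 -> changes
  Option D: v=10, gcd(5,10)=5 -> preserves
  Option E: v=38, gcd(5,38)=1 -> changes

Answer: D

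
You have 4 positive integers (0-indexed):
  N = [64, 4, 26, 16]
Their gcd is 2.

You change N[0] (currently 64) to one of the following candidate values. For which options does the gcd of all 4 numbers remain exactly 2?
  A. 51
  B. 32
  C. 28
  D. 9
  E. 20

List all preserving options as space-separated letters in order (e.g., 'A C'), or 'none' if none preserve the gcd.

Answer: B C E

Derivation:
Old gcd = 2; gcd of others (without N[0]) = 2
New gcd for candidate v: gcd(2, v). Preserves old gcd iff gcd(2, v) = 2.
  Option A: v=51, gcd(2,51)=1 -> changes
  Option B: v=32, gcd(2,32)=2 -> preserves
  Option C: v=28, gcd(2,28)=2 -> preserves
  Option D: v=9, gcd(2,9)=1 -> changes
  Option E: v=20, gcd(2,20)=2 -> preserves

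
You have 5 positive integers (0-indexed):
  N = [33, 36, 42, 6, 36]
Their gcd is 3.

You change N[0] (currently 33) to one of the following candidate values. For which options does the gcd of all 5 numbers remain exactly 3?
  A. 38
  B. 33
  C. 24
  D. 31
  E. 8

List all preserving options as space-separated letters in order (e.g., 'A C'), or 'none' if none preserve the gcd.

Old gcd = 3; gcd of others (without N[0]) = 6
New gcd for candidate v: gcd(6, v). Preserves old gcd iff gcd(6, v) = 3.
  Option A: v=38, gcd(6,38)=2 -> changes
  Option B: v=33, gcd(6,33)=3 -> preserves
  Option C: v=24, gcd(6,24)=6 -> changes
  Option D: v=31, gcd(6,31)=1 -> changes
  Option E: v=8, gcd(6,8)=2 -> changes

Answer: B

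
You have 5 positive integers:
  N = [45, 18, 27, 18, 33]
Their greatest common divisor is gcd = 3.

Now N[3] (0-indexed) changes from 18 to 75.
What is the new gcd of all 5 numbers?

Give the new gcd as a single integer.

Answer: 3

Derivation:
Numbers: [45, 18, 27, 18, 33], gcd = 3
Change: index 3, 18 -> 75
gcd of the OTHER numbers (without index 3): gcd([45, 18, 27, 33]) = 3
New gcd = gcd(g_others, new_val) = gcd(3, 75) = 3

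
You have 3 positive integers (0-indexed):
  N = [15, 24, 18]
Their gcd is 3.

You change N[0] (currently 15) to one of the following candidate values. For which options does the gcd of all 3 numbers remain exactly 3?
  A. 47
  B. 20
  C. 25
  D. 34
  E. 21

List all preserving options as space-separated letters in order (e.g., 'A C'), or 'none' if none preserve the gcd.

Old gcd = 3; gcd of others (without N[0]) = 6
New gcd for candidate v: gcd(6, v). Preserves old gcd iff gcd(6, v) = 3.
  Option A: v=47, gcd(6,47)=1 -> changes
  Option B: v=20, gcd(6,20)=2 -> changes
  Option C: v=25, gcd(6,25)=1 -> changes
  Option D: v=34, gcd(6,34)=2 -> changes
  Option E: v=21, gcd(6,21)=3 -> preserves

Answer: E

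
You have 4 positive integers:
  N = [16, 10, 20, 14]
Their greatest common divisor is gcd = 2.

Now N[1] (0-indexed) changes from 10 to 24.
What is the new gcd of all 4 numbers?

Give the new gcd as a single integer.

Numbers: [16, 10, 20, 14], gcd = 2
Change: index 1, 10 -> 24
gcd of the OTHER numbers (without index 1): gcd([16, 20, 14]) = 2
New gcd = gcd(g_others, new_val) = gcd(2, 24) = 2

Answer: 2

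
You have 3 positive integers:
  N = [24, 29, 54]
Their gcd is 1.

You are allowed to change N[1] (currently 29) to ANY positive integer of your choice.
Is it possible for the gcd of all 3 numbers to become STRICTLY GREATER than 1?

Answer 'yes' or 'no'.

Current gcd = 1
gcd of all OTHER numbers (without N[1]=29): gcd([24, 54]) = 6
The new gcd after any change is gcd(6, new_value).
This can be at most 6.
Since 6 > old gcd 1, the gcd CAN increase (e.g., set N[1] = 6).

Answer: yes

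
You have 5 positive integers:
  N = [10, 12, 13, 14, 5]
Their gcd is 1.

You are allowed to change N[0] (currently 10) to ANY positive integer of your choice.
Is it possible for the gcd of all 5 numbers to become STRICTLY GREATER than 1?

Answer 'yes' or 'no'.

Current gcd = 1
gcd of all OTHER numbers (without N[0]=10): gcd([12, 13, 14, 5]) = 1
The new gcd after any change is gcd(1, new_value).
This can be at most 1.
Since 1 = old gcd 1, the gcd can only stay the same or decrease.

Answer: no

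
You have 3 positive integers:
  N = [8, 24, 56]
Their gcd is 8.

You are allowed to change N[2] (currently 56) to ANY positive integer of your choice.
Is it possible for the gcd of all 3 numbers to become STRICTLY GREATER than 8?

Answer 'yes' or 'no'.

Current gcd = 8
gcd of all OTHER numbers (without N[2]=56): gcd([8, 24]) = 8
The new gcd after any change is gcd(8, new_value).
This can be at most 8.
Since 8 = old gcd 8, the gcd can only stay the same or decrease.

Answer: no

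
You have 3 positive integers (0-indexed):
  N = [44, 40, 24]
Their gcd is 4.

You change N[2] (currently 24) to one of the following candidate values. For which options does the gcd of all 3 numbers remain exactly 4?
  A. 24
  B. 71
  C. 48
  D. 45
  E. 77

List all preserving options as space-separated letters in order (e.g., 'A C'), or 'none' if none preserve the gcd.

Answer: A C

Derivation:
Old gcd = 4; gcd of others (without N[2]) = 4
New gcd for candidate v: gcd(4, v). Preserves old gcd iff gcd(4, v) = 4.
  Option A: v=24, gcd(4,24)=4 -> preserves
  Option B: v=71, gcd(4,71)=1 -> changes
  Option C: v=48, gcd(4,48)=4 -> preserves
  Option D: v=45, gcd(4,45)=1 -> changes
  Option E: v=77, gcd(4,77)=1 -> changes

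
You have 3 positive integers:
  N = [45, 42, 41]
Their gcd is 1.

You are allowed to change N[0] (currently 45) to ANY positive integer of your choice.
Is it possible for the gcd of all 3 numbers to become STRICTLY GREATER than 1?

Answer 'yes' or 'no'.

Current gcd = 1
gcd of all OTHER numbers (without N[0]=45): gcd([42, 41]) = 1
The new gcd after any change is gcd(1, new_value).
This can be at most 1.
Since 1 = old gcd 1, the gcd can only stay the same or decrease.

Answer: no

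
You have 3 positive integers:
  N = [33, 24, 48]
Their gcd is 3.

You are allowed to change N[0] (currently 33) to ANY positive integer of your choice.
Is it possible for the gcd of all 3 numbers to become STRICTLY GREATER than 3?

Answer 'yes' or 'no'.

Answer: yes

Derivation:
Current gcd = 3
gcd of all OTHER numbers (without N[0]=33): gcd([24, 48]) = 24
The new gcd after any change is gcd(24, new_value).
This can be at most 24.
Since 24 > old gcd 3, the gcd CAN increase (e.g., set N[0] = 24).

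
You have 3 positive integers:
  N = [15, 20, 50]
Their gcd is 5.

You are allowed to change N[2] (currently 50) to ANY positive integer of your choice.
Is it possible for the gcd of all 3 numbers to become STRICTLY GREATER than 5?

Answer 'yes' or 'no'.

Current gcd = 5
gcd of all OTHER numbers (without N[2]=50): gcd([15, 20]) = 5
The new gcd after any change is gcd(5, new_value).
This can be at most 5.
Since 5 = old gcd 5, the gcd can only stay the same or decrease.

Answer: no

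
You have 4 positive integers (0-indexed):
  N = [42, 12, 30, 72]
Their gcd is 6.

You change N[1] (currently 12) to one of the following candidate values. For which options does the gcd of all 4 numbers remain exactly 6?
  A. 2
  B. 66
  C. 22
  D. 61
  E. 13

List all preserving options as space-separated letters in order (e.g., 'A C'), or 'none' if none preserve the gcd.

Old gcd = 6; gcd of others (without N[1]) = 6
New gcd for candidate v: gcd(6, v). Preserves old gcd iff gcd(6, v) = 6.
  Option A: v=2, gcd(6,2)=2 -> changes
  Option B: v=66, gcd(6,66)=6 -> preserves
  Option C: v=22, gcd(6,22)=2 -> changes
  Option D: v=61, gcd(6,61)=1 -> changes
  Option E: v=13, gcd(6,13)=1 -> changes

Answer: B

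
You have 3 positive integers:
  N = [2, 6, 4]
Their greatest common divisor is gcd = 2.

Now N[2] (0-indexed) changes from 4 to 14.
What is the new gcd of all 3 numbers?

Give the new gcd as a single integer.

Numbers: [2, 6, 4], gcd = 2
Change: index 2, 4 -> 14
gcd of the OTHER numbers (without index 2): gcd([2, 6]) = 2
New gcd = gcd(g_others, new_val) = gcd(2, 14) = 2

Answer: 2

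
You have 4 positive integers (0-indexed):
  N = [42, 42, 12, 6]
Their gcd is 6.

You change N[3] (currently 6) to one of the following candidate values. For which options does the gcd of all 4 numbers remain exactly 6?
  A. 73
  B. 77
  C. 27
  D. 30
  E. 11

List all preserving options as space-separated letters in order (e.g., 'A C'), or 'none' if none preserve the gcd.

Old gcd = 6; gcd of others (without N[3]) = 6
New gcd for candidate v: gcd(6, v). Preserves old gcd iff gcd(6, v) = 6.
  Option A: v=73, gcd(6,73)=1 -> changes
  Option B: v=77, gcd(6,77)=1 -> changes
  Option C: v=27, gcd(6,27)=3 -> changes
  Option D: v=30, gcd(6,30)=6 -> preserves
  Option E: v=11, gcd(6,11)=1 -> changes

Answer: D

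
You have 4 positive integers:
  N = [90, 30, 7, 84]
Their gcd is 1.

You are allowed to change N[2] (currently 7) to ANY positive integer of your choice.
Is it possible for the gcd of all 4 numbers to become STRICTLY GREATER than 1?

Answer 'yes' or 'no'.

Answer: yes

Derivation:
Current gcd = 1
gcd of all OTHER numbers (without N[2]=7): gcd([90, 30, 84]) = 6
The new gcd after any change is gcd(6, new_value).
This can be at most 6.
Since 6 > old gcd 1, the gcd CAN increase (e.g., set N[2] = 6).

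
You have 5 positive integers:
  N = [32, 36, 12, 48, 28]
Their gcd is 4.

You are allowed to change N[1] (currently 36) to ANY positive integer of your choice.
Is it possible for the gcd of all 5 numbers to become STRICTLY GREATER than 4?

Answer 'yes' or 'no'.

Answer: no

Derivation:
Current gcd = 4
gcd of all OTHER numbers (without N[1]=36): gcd([32, 12, 48, 28]) = 4
The new gcd after any change is gcd(4, new_value).
This can be at most 4.
Since 4 = old gcd 4, the gcd can only stay the same or decrease.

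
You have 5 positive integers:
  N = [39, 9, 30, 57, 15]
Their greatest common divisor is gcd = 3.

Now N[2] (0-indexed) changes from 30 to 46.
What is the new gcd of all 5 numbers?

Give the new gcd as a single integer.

Answer: 1

Derivation:
Numbers: [39, 9, 30, 57, 15], gcd = 3
Change: index 2, 30 -> 46
gcd of the OTHER numbers (without index 2): gcd([39, 9, 57, 15]) = 3
New gcd = gcd(g_others, new_val) = gcd(3, 46) = 1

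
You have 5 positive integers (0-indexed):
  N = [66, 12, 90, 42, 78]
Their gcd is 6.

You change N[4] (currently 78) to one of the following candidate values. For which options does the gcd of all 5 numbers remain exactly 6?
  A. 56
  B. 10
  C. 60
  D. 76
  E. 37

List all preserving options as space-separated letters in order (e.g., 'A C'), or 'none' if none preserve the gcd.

Old gcd = 6; gcd of others (without N[4]) = 6
New gcd for candidate v: gcd(6, v). Preserves old gcd iff gcd(6, v) = 6.
  Option A: v=56, gcd(6,56)=2 -> changes
  Option B: v=10, gcd(6,10)=2 -> changes
  Option C: v=60, gcd(6,60)=6 -> preserves
  Option D: v=76, gcd(6,76)=2 -> changes
  Option E: v=37, gcd(6,37)=1 -> changes

Answer: C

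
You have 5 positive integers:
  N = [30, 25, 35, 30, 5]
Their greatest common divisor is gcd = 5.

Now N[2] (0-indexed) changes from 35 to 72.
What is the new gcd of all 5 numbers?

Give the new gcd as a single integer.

Answer: 1

Derivation:
Numbers: [30, 25, 35, 30, 5], gcd = 5
Change: index 2, 35 -> 72
gcd of the OTHER numbers (without index 2): gcd([30, 25, 30, 5]) = 5
New gcd = gcd(g_others, new_val) = gcd(5, 72) = 1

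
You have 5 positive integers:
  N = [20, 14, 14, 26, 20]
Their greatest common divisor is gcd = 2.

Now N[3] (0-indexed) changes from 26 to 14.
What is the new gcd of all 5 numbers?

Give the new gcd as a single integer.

Answer: 2

Derivation:
Numbers: [20, 14, 14, 26, 20], gcd = 2
Change: index 3, 26 -> 14
gcd of the OTHER numbers (without index 3): gcd([20, 14, 14, 20]) = 2
New gcd = gcd(g_others, new_val) = gcd(2, 14) = 2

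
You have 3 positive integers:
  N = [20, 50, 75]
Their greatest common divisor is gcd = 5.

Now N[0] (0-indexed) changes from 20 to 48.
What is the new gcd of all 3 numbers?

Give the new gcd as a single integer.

Answer: 1

Derivation:
Numbers: [20, 50, 75], gcd = 5
Change: index 0, 20 -> 48
gcd of the OTHER numbers (without index 0): gcd([50, 75]) = 25
New gcd = gcd(g_others, new_val) = gcd(25, 48) = 1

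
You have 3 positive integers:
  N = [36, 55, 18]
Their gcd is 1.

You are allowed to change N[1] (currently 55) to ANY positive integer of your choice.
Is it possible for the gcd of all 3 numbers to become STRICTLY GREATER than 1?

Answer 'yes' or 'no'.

Current gcd = 1
gcd of all OTHER numbers (without N[1]=55): gcd([36, 18]) = 18
The new gcd after any change is gcd(18, new_value).
This can be at most 18.
Since 18 > old gcd 1, the gcd CAN increase (e.g., set N[1] = 18).

Answer: yes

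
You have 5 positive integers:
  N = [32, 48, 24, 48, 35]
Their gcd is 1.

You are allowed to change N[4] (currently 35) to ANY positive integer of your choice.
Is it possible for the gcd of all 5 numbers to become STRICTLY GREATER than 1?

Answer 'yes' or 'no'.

Current gcd = 1
gcd of all OTHER numbers (without N[4]=35): gcd([32, 48, 24, 48]) = 8
The new gcd after any change is gcd(8, new_value).
This can be at most 8.
Since 8 > old gcd 1, the gcd CAN increase (e.g., set N[4] = 8).

Answer: yes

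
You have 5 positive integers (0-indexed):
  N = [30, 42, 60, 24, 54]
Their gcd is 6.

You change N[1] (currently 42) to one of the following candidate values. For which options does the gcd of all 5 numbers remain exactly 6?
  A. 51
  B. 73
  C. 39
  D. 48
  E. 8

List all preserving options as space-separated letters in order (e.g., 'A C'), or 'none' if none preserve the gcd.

Old gcd = 6; gcd of others (without N[1]) = 6
New gcd for candidate v: gcd(6, v). Preserves old gcd iff gcd(6, v) = 6.
  Option A: v=51, gcd(6,51)=3 -> changes
  Option B: v=73, gcd(6,73)=1 -> changes
  Option C: v=39, gcd(6,39)=3 -> changes
  Option D: v=48, gcd(6,48)=6 -> preserves
  Option E: v=8, gcd(6,8)=2 -> changes

Answer: D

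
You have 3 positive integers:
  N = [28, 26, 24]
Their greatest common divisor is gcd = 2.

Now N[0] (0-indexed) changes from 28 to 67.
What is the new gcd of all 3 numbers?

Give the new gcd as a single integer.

Answer: 1

Derivation:
Numbers: [28, 26, 24], gcd = 2
Change: index 0, 28 -> 67
gcd of the OTHER numbers (without index 0): gcd([26, 24]) = 2
New gcd = gcd(g_others, new_val) = gcd(2, 67) = 1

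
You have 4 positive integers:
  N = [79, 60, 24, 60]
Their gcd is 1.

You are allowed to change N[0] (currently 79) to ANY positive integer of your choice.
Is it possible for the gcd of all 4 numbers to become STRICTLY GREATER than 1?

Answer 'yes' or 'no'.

Current gcd = 1
gcd of all OTHER numbers (without N[0]=79): gcd([60, 24, 60]) = 12
The new gcd after any change is gcd(12, new_value).
This can be at most 12.
Since 12 > old gcd 1, the gcd CAN increase (e.g., set N[0] = 12).

Answer: yes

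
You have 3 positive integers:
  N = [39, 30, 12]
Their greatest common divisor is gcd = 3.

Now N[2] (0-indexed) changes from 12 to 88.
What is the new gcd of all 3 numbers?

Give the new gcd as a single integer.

Answer: 1

Derivation:
Numbers: [39, 30, 12], gcd = 3
Change: index 2, 12 -> 88
gcd of the OTHER numbers (without index 2): gcd([39, 30]) = 3
New gcd = gcd(g_others, new_val) = gcd(3, 88) = 1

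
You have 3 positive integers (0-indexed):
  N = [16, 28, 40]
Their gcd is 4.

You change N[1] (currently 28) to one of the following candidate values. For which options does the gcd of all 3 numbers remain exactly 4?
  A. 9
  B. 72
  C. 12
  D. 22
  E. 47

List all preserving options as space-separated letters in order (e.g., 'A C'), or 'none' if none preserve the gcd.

Old gcd = 4; gcd of others (without N[1]) = 8
New gcd for candidate v: gcd(8, v). Preserves old gcd iff gcd(8, v) = 4.
  Option A: v=9, gcd(8,9)=1 -> changes
  Option B: v=72, gcd(8,72)=8 -> changes
  Option C: v=12, gcd(8,12)=4 -> preserves
  Option D: v=22, gcd(8,22)=2 -> changes
  Option E: v=47, gcd(8,47)=1 -> changes

Answer: C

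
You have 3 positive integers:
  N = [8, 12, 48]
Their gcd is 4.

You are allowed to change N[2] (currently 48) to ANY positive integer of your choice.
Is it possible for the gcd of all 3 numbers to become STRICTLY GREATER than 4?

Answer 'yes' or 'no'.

Current gcd = 4
gcd of all OTHER numbers (without N[2]=48): gcd([8, 12]) = 4
The new gcd after any change is gcd(4, new_value).
This can be at most 4.
Since 4 = old gcd 4, the gcd can only stay the same or decrease.

Answer: no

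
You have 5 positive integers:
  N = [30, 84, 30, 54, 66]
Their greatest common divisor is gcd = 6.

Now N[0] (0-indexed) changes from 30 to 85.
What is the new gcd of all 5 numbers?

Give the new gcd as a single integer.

Numbers: [30, 84, 30, 54, 66], gcd = 6
Change: index 0, 30 -> 85
gcd of the OTHER numbers (without index 0): gcd([84, 30, 54, 66]) = 6
New gcd = gcd(g_others, new_val) = gcd(6, 85) = 1

Answer: 1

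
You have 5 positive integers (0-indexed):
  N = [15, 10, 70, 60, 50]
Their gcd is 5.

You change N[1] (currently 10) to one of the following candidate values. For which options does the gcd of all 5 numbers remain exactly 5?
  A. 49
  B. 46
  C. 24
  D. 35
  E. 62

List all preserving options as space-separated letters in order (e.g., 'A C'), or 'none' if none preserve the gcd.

Answer: D

Derivation:
Old gcd = 5; gcd of others (without N[1]) = 5
New gcd for candidate v: gcd(5, v). Preserves old gcd iff gcd(5, v) = 5.
  Option A: v=49, gcd(5,49)=1 -> changes
  Option B: v=46, gcd(5,46)=1 -> changes
  Option C: v=24, gcd(5,24)=1 -> changes
  Option D: v=35, gcd(5,35)=5 -> preserves
  Option E: v=62, gcd(5,62)=1 -> changes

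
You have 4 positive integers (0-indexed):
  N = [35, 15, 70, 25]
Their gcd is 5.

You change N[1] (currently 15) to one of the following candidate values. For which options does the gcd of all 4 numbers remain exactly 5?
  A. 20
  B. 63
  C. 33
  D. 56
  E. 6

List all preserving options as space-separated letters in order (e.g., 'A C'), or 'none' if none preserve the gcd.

Old gcd = 5; gcd of others (without N[1]) = 5
New gcd for candidate v: gcd(5, v). Preserves old gcd iff gcd(5, v) = 5.
  Option A: v=20, gcd(5,20)=5 -> preserves
  Option B: v=63, gcd(5,63)=1 -> changes
  Option C: v=33, gcd(5,33)=1 -> changes
  Option D: v=56, gcd(5,56)=1 -> changes
  Option E: v=6, gcd(5,6)=1 -> changes

Answer: A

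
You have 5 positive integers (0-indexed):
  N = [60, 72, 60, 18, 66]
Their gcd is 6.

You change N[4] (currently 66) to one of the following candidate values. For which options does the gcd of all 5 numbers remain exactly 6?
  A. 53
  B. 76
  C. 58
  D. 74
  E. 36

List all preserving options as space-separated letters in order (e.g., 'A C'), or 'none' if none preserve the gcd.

Old gcd = 6; gcd of others (without N[4]) = 6
New gcd for candidate v: gcd(6, v). Preserves old gcd iff gcd(6, v) = 6.
  Option A: v=53, gcd(6,53)=1 -> changes
  Option B: v=76, gcd(6,76)=2 -> changes
  Option C: v=58, gcd(6,58)=2 -> changes
  Option D: v=74, gcd(6,74)=2 -> changes
  Option E: v=36, gcd(6,36)=6 -> preserves

Answer: E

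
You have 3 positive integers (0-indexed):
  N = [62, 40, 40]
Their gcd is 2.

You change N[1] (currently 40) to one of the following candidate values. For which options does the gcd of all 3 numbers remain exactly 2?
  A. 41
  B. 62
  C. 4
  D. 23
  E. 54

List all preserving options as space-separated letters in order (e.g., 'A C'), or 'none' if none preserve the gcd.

Old gcd = 2; gcd of others (without N[1]) = 2
New gcd for candidate v: gcd(2, v). Preserves old gcd iff gcd(2, v) = 2.
  Option A: v=41, gcd(2,41)=1 -> changes
  Option B: v=62, gcd(2,62)=2 -> preserves
  Option C: v=4, gcd(2,4)=2 -> preserves
  Option D: v=23, gcd(2,23)=1 -> changes
  Option E: v=54, gcd(2,54)=2 -> preserves

Answer: B C E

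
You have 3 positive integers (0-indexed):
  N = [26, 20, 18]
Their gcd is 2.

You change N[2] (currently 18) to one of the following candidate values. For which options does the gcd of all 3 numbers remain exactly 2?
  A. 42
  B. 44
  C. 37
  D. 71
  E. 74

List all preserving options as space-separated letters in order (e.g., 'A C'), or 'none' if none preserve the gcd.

Answer: A B E

Derivation:
Old gcd = 2; gcd of others (without N[2]) = 2
New gcd for candidate v: gcd(2, v). Preserves old gcd iff gcd(2, v) = 2.
  Option A: v=42, gcd(2,42)=2 -> preserves
  Option B: v=44, gcd(2,44)=2 -> preserves
  Option C: v=37, gcd(2,37)=1 -> changes
  Option D: v=71, gcd(2,71)=1 -> changes
  Option E: v=74, gcd(2,74)=2 -> preserves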